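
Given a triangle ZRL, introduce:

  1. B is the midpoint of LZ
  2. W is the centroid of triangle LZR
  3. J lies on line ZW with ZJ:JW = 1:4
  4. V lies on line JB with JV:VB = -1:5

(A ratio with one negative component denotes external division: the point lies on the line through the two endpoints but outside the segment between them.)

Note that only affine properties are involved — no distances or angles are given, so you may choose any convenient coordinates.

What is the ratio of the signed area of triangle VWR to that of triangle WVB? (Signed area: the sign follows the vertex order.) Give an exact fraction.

Set Z = (0, 0), R = (1, 0), L = (0, 1); any affine frame gives the same invariant.
1. B is the midpoint of LZ ⇒ B = (0, 1/2)
2. W is the centroid of triangle LZR ⇒ W = (1/3, 1/3)
3. J lies on line ZW with ZJ:JW = 1:4 ⇒ J = (1/15, 1/15)
4. V lies on line JB with JV:VB = -1:5 ⇒ V = (1/12, -1/24)
2·[VWR] = -1/3, 2·[WVB] = -1/6
[VWR]:[WVB] = -1/3:-1/6 = 2

[VWR]:[WVB] = 2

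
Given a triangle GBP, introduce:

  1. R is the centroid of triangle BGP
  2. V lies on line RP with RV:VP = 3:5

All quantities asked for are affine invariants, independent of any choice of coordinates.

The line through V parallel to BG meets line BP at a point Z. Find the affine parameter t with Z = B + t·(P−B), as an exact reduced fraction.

Choose coordinates G = (0, 0), B = (1, 0), P = (0, 1).
1. R is the centroid of triangle BGP ⇒ R = (1/3, 1/3)
2. V lies on line RP with RV:VP = 3:5 ⇒ V = (5/24, 7/12)
through V parallel to BG: direction (-1, 0); meets BP at Z = (5/12, 7/12)
Z = B + t·(P−B) with t = 7/12

t = 7/12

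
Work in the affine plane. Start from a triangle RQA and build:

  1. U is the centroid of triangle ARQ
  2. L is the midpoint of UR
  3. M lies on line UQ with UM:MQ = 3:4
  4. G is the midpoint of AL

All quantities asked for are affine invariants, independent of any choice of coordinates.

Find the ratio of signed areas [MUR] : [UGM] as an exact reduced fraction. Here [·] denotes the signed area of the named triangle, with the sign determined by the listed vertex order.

[MUR]:[UGM] = -4

Choose coordinates R = (0, 0), Q = (1, 0), A = (0, 1).
1. U is the centroid of triangle ARQ ⇒ U = (1/3, 1/3)
2. L is the midpoint of UR ⇒ L = (1/6, 1/6)
3. M lies on line UQ with UM:MQ = 3:4 ⇒ M = (13/21, 4/21)
4. G is the midpoint of AL ⇒ G = (1/12, 7/12)
2·[MUR] = 1/7, 2·[UGM] = -1/28
[MUR]:[UGM] = 1/7:-1/28 = -4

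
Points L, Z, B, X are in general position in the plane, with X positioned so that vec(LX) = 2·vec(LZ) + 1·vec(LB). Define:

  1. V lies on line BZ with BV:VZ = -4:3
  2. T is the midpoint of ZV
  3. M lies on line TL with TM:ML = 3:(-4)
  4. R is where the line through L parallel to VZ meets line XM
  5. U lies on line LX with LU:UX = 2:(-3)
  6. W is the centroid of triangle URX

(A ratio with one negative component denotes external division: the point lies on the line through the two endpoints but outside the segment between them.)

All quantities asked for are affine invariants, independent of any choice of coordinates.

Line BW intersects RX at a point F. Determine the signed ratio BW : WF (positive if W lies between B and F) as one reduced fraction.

Set L = (0, 0), Z = (1, 0), B = (0, 1), X = (2, 1); any affine frame gives the same invariant.
1. V lies on line BZ with BV:VZ = -4:3 ⇒ V = (4, -3)
2. T is the midpoint of ZV ⇒ T = (5/2, -3/2)
3. M lies on line TL with TM:ML = 3:(-4) ⇒ M = (10, -6)
4. R is where the line through L parallel to VZ meets line XM ⇒ R = (-22, 22)
5. U lies on line LX with LU:UX = 2:(-3) ⇒ U = (-4, -2)
6. W is the centroid of triangle URX ⇒ W = (-8, 7)
line BW meets RX at F = (14, -19/2)
W = B + t·(F−B) with t = -4/7, so BW:WF = -4/7:11/7

BW:WF = -4/11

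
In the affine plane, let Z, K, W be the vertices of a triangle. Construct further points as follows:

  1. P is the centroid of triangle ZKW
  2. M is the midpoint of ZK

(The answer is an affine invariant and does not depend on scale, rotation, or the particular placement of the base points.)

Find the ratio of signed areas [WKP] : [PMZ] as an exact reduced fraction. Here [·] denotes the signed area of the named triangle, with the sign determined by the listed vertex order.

Assign Z = (0, 0), K = (1, 0), W = (0, 1) — the answer is frame-independent, so this choice is without loss of generality.
1. P is the centroid of triangle ZKW ⇒ P = (1/3, 1/3)
2. M is the midpoint of ZK ⇒ M = (1/2, 0)
2·[WKP] = -1/3, 2·[PMZ] = -1/6
[WKP]:[PMZ] = -1/3:-1/6 = 2

[WKP]:[PMZ] = 2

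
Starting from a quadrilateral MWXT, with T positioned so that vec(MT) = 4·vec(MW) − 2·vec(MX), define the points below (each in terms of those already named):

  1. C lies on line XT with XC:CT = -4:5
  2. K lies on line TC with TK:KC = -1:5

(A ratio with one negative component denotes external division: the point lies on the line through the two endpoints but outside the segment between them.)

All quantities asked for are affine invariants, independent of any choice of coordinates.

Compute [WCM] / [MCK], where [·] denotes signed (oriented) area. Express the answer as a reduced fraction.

[WCM]:[MCK] = -13/25

Set M = (0, 0), W = (1, 0), X = (0, 1), T = (4, -2); any affine frame gives the same invariant.
1. C lies on line XT with XC:CT = -4:5 ⇒ C = (-16, 13)
2. K lies on line TC with TK:KC = -1:5 ⇒ K = (9, -23/4)
2·[WCM] = 13, 2·[MCK] = -25
[WCM]:[MCK] = 13:-25 = -13/25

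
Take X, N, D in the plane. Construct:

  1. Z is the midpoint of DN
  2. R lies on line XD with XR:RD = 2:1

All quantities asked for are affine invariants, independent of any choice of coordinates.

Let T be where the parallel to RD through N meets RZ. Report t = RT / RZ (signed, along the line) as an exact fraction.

t = 2

Set X = (0, 0), N = (1, 0), D = (0, 1); any affine frame gives the same invariant.
1. Z is the midpoint of DN ⇒ Z = (1/2, 1/2)
2. R lies on line XD with XR:RD = 2:1 ⇒ R = (0, 2/3)
through N parallel to RD: direction (0, 1/3); meets RZ at T = (1, 1/3)
T = R + t·(Z−R) with t = 2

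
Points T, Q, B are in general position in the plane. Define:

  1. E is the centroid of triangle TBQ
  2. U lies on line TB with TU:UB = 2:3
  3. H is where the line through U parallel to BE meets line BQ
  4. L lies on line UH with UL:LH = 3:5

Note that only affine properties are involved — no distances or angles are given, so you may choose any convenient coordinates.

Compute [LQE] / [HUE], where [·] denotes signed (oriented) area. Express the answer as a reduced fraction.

[LQE]:[HUE] = -95/216

Work in coordinates with T = (0, 0), Q = (1, 0), B = (0, 1).
1. E is the centroid of triangle TBQ ⇒ E = (1/3, 1/3)
2. U lies on line TB with TU:UB = 2:3 ⇒ U = (0, 2/5)
3. H is where the line through U parallel to BE meets line BQ ⇒ H = (-3/5, 8/5)
4. L lies on line UH with UL:LH = 3:5 ⇒ L = (-9/40, 17/20)
2·[LQE] = -19/120, 2·[HUE] = 9/25
[LQE]:[HUE] = -19/120:9/25 = -95/216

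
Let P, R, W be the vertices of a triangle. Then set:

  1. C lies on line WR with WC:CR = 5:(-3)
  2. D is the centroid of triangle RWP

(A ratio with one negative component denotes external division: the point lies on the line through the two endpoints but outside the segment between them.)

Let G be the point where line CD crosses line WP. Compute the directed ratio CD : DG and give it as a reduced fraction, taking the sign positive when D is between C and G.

Work in coordinates with P = (0, 0), R = (1, 0), W = (0, 1).
1. C lies on line WR with WC:CR = 5:(-3) ⇒ C = (5/2, -3/2)
2. D is the centroid of triangle RWP ⇒ D = (1/3, 1/3)
line CD meets WP at G = (0, 8/13)
D = C + t·(G−C) with t = 13/15, so CD:DG = 13/15:2/15

CD:DG = 13/2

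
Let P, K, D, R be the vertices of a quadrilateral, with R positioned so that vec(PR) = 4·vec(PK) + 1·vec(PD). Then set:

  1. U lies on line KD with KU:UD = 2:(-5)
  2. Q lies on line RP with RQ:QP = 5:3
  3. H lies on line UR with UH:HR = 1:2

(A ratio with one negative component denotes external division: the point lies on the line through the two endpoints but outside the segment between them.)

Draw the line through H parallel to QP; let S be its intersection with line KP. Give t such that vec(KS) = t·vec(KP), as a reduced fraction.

t = -17/9

Work in coordinates with P = (0, 0), K = (1, 0), D = (0, 1), R = (4, 1).
1. U lies on line KD with KU:UD = 2:(-5) ⇒ U = (5/3, -2/3)
2. Q lies on line RP with RQ:QP = 5:3 ⇒ Q = (3/2, 3/8)
3. H lies on line UR with UH:HR = 1:2 ⇒ H = (22/9, -1/9)
through H parallel to QP: direction (-3/2, -3/8); meets KP at S = (26/9, 0)
S = K + t·(P−K) with t = -17/9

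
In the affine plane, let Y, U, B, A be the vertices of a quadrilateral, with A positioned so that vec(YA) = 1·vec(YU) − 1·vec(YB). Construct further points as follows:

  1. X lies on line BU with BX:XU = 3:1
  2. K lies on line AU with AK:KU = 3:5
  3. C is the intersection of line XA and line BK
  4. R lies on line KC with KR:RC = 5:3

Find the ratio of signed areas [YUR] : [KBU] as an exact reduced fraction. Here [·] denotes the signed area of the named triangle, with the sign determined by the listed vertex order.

[YUR]:[KBU] = 59/72

Set Y = (0, 0), U = (1, 0), B = (0, 1), A = (1, -1); any affine frame gives the same invariant.
1. X lies on line BU with BX:XU = 3:1 ⇒ X = (3/4, 1/4)
2. K lies on line AU with AK:KU = 3:5 ⇒ K = (1, -5/8)
3. C is the intersection of line XA and line BK ⇒ C = (8/9, -4/9)
4. R lies on line KC with KR:RC = 5:3 ⇒ R = (67/72, -295/576)
2·[YUR] = -295/576, 2·[KBU] = -5/8
[YUR]:[KBU] = -295/576:-5/8 = 59/72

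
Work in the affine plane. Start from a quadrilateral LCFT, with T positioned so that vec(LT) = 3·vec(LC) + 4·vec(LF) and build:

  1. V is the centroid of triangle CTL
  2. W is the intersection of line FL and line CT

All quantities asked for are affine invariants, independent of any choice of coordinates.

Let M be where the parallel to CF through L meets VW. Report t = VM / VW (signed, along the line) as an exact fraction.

Choose coordinates L = (0, 0), C = (1, 0), F = (0, 1), T = (3, 4).
1. V is the centroid of triangle CTL ⇒ V = (4/3, 4/3)
2. W is the intersection of line FL and line CT ⇒ W = (0, -2)
through L parallel to CF: direction (-1, 1); meets VW at M = (4/7, -4/7)
M = V + t·(W−V) with t = 4/7

t = 4/7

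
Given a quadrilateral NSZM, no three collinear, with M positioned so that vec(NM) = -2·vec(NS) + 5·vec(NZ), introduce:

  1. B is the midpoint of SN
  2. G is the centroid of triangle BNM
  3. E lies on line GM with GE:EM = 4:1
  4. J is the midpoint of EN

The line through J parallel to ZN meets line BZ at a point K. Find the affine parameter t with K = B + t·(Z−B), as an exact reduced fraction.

t = 27/10

Choose coordinates N = (0, 0), S = (1, 0), Z = (0, 1), M = (-2, 5).
1. B is the midpoint of SN ⇒ B = (1/2, 0)
2. G is the centroid of triangle BNM ⇒ G = (-1/2, 5/3)
3. E lies on line GM with GE:EM = 4:1 ⇒ E = (-17/10, 13/3)
4. J is the midpoint of EN ⇒ J = (-17/20, 13/6)
through J parallel to ZN: direction (0, -1); meets BZ at K = (-17/20, 27/10)
K = B + t·(Z−B) with t = 27/10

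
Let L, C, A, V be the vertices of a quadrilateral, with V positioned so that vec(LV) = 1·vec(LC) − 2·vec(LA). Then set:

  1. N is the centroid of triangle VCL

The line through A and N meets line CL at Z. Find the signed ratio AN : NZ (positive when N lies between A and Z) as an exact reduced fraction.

Assign L = (0, 0), C = (1, 0), A = (0, 1), V = (1, -2) — the answer is frame-independent, so this choice is without loss of generality.
1. N is the centroid of triangle VCL ⇒ N = (2/3, -2/3)
line AN meets CL at Z = (2/5, 0)
N = A + t·(Z−A) with t = 5/3, so AN:NZ = 5/3:-2/3

AN:NZ = -5/2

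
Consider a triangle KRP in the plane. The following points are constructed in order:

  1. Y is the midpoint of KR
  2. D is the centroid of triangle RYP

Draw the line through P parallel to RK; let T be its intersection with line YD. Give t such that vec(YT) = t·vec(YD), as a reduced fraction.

t = 3

Set K = (0, 0), R = (1, 0), P = (0, 1); any affine frame gives the same invariant.
1. Y is the midpoint of KR ⇒ Y = (1/2, 0)
2. D is the centroid of triangle RYP ⇒ D = (1/2, 1/3)
through P parallel to RK: direction (-1, 0); meets YD at T = (1/2, 1)
T = Y + t·(D−Y) with t = 3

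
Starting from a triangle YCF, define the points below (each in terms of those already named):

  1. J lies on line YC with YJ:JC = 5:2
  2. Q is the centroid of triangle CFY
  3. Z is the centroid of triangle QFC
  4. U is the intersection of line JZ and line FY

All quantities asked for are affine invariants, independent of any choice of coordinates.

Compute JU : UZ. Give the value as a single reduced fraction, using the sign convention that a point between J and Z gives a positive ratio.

Set Y = (0, 0), C = (1, 0), F = (0, 1); any affine frame gives the same invariant.
1. J lies on line YC with YJ:JC = 5:2 ⇒ J = (5/7, 0)
2. Q is the centroid of triangle CFY ⇒ Q = (1/3, 1/3)
3. Z is the centroid of triangle QFC ⇒ Z = (4/9, 4/9)
4. U is the intersection of line JZ and line FY ⇒ U = (0, 20/17)
U = J + t·(Z−J) with t = 45/17, so JU:UZ = t:(1−t) = 45/17:-28/17

JU:UZ = -45/28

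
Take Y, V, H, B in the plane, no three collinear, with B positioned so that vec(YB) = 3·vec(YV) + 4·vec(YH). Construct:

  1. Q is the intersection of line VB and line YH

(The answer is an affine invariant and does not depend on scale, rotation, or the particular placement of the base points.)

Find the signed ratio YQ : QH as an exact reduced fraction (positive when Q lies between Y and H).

YQ:QH = -2/3

Choose coordinates Y = (0, 0), V = (1, 0), H = (0, 1), B = (3, 4).
1. Q is the intersection of line VB and line YH ⇒ Q = (0, -2)
Q = Y + t·(H−Y) with t = -2, so YQ:QH = t:(1−t) = -2:3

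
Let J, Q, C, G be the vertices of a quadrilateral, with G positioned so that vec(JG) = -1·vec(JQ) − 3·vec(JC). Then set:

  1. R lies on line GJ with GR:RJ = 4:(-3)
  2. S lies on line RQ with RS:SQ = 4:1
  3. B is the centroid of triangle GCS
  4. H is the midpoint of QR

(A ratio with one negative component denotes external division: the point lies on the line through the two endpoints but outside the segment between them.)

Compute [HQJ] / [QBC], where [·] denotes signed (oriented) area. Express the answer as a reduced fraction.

[HQJ]:[QBC] = 135/28

Choose coordinates J = (0, 0), Q = (1, 0), C = (0, 1), G = (-1, -3).
1. R lies on line GJ with GR:RJ = 4:(-3) ⇒ R = (3, 9)
2. S lies on line RQ with RS:SQ = 4:1 ⇒ S = (7/5, 9/5)
3. B is the centroid of triangle GCS ⇒ B = (2/15, -1/15)
4. H is the midpoint of QR ⇒ H = (2, 9/2)
2·[HQJ] = -9/2, 2·[QBC] = -14/15
[HQJ]:[QBC] = -9/2:-14/15 = 135/28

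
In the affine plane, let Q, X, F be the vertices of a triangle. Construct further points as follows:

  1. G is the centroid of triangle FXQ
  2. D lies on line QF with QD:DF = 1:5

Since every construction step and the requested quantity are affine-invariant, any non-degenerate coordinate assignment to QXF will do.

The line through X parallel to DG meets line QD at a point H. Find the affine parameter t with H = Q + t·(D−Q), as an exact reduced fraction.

t = -3

Choose coordinates Q = (0, 0), X = (1, 0), F = (0, 1).
1. G is the centroid of triangle FXQ ⇒ G = (1/3, 1/3)
2. D lies on line QF with QD:DF = 1:5 ⇒ D = (0, 1/6)
through X parallel to DG: direction (1/3, 1/6); meets QD at H = (0, -1/2)
H = Q + t·(D−Q) with t = -3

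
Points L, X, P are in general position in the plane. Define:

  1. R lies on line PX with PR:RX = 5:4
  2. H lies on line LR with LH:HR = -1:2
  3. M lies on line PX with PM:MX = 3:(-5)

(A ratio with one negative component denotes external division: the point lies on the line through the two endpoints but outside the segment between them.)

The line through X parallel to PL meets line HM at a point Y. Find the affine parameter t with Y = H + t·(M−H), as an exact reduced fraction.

Work in coordinates with L = (0, 0), X = (1, 0), P = (0, 1).
1. R lies on line PX with PR:RX = 5:4 ⇒ R = (5/9, 4/9)
2. H lies on line LR with LH:HR = -1:2 ⇒ H = (-5/9, -4/9)
3. M lies on line PX with PM:MX = 3:(-5) ⇒ M = (-3/2, 5/2)
through X parallel to PL: direction (0, -1); meets HM at Y = (1, -90/17)
Y = H + t·(M−H) with t = -28/17

t = -28/17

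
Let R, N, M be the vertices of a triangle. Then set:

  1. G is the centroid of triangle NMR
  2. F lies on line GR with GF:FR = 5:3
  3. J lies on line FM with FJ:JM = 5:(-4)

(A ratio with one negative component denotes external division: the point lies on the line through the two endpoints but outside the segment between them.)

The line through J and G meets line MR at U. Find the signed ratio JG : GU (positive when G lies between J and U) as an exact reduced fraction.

JG:GU = -5/2

Choose coordinates R = (0, 0), N = (1, 0), M = (0, 1).
1. G is the centroid of triangle NMR ⇒ G = (1/3, 1/3)
2. F lies on line GR with GF:FR = 5:3 ⇒ F = (1/8, 1/8)
3. J lies on line FM with FJ:JM = 5:(-4) ⇒ J = (-1/2, 9/2)
line JG meets MR at U = (0, 2)
G = J + t·(U−J) with t = 5/3, so JG:GU = 5/3:-2/3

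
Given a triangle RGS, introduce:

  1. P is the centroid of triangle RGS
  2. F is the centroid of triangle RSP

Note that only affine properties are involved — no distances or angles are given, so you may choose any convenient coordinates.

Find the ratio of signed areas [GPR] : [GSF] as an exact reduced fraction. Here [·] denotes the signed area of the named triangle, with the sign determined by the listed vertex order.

Choose coordinates R = (0, 0), G = (1, 0), S = (0, 1).
1. P is the centroid of triangle RGS ⇒ P = (1/3, 1/3)
2. F is the centroid of triangle RSP ⇒ F = (1/9, 4/9)
2·[GPR] = 1/3, 2·[GSF] = 4/9
[GPR]:[GSF] = 1/3:4/9 = 3/4

[GPR]:[GSF] = 3/4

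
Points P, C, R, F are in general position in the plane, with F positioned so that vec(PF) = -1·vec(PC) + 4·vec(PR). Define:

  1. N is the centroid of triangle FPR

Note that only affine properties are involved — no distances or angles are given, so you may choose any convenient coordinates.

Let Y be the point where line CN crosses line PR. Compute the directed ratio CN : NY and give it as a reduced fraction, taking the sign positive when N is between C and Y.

CN:NY = -4

Assign P = (0, 0), C = (1, 0), R = (0, 1), F = (-1, 4) — the answer is frame-independent, so this choice is without loss of generality.
1. N is the centroid of triangle FPR ⇒ N = (-1/3, 5/3)
line CN meets PR at Y = (0, 5/4)
N = C + t·(Y−C) with t = 4/3, so CN:NY = 4/3:-1/3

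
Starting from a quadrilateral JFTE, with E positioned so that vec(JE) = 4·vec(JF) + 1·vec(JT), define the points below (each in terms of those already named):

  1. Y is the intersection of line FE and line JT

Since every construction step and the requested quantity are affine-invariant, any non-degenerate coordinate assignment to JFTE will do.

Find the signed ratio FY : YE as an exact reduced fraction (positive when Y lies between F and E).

FY:YE = -1/4

Work in coordinates with J = (0, 0), F = (1, 0), T = (0, 1), E = (4, 1).
1. Y is the intersection of line FE and line JT ⇒ Y = (0, -1/3)
Y = F + t·(E−F) with t = -1/3, so FY:YE = t:(1−t) = -1/3:4/3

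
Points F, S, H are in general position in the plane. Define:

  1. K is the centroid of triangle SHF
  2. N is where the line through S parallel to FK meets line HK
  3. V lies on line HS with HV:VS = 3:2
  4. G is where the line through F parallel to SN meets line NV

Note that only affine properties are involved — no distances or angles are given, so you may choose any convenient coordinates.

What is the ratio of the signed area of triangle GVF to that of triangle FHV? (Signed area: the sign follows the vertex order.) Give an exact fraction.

Assign F = (0, 0), S = (1, 0), H = (0, 1) — the answer is frame-independent, so this choice is without loss of generality.
1. K is the centroid of triangle SHF ⇒ K = (1/3, 1/3)
2. N is where the line through S parallel to FK meets line HK ⇒ N = (2/3, -1/3)
3. V lies on line HS with HV:VS = 3:2 ⇒ V = (3/5, 2/5)
4. G is where the line through F parallel to SN meets line NV ⇒ G = (7/12, 7/12)
2·[GVF] = -7/60, 2·[FHV] = -3/5
[GVF]:[FHV] = -7/60:-3/5 = 7/36

[GVF]:[FHV] = 7/36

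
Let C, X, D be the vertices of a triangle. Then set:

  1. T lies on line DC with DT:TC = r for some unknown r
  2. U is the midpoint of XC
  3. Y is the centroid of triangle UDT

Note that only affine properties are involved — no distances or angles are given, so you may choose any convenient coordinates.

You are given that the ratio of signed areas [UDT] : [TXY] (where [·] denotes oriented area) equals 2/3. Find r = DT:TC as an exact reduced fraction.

Work in coordinates with C = (0, 0), X = (1, 0), D = (0, 1).
1. With DT:TC = r, write λ = r/(r+1) so T = D + λ·(C−D); T is affine-linear in λ
2. U is the midpoint of XC ⇒ U = (1/2, 0)
3. Y is the centroid of triangle UDT ⇒ Y is an affine combination of earlier points and hence also affine-linear in λ
Every point depending on T is an affine combination of T and λ-independent points, so each such coordinate is linear in λ; the λ² term in each signed area is a multiple of (C−D)×(C−D) = 0, so 2·[UDT] and 2·[TXY] are each linear in λ. Evaluating at λ=0 and λ=1:
  2·[UDT] = 1/2·λ,   2·[TXY] = 1/2·λ − 1/6
So [UDT]:[TXY] = (1/2·λ) / (1/2·λ − 1/6). Setting this equal to 2/3:
  1/2·λ = 2/3·(1/2·λ − 1/6)  ⇒  λ = -2/3
Then r = λ/(1−λ) = (-2/3)/(5/3) = -2/5. Check: with r = -2/5, T = (0, 5/3) and [UDT]:[TXY] = 2/3 as required.

r = -2/5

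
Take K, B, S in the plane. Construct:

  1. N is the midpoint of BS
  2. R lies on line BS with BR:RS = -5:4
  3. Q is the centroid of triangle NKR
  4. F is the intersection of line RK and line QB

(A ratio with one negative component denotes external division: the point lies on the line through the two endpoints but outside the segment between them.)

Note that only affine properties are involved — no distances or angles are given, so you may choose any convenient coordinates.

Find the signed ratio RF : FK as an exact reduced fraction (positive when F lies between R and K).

RF:FK = 10/11

Set K = (0, 0), B = (1, 0), S = (0, 1); any affine frame gives the same invariant.
1. N is the midpoint of BS ⇒ N = (1/2, 1/2)
2. R lies on line BS with BR:RS = -5:4 ⇒ R = (-4, 5)
3. Q is the centroid of triangle NKR ⇒ Q = (-7/6, 11/6)
4. F is the intersection of line RK and line QB ⇒ F = (-44/21, 55/21)
F = R + t·(K−R) with t = 10/21, so RF:FK = t:(1−t) = 10/21:11/21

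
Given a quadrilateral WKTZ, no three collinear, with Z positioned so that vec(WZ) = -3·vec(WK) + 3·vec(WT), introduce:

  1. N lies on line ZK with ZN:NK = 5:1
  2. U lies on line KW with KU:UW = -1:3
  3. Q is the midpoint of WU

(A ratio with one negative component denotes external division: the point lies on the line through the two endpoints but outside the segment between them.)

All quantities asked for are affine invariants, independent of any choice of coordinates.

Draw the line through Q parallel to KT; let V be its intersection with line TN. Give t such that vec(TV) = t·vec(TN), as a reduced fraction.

Choose coordinates W = (0, 0), K = (1, 0), T = (0, 1), Z = (-3, 3).
1. N lies on line ZK with ZN:NK = 5:1 ⇒ N = (1/3, 1/2)
2. U lies on line KW with KU:UW = -1:3 ⇒ U = (3/2, 0)
3. Q is the midpoint of WU ⇒ Q = (3/4, 0)
through Q parallel to KT: direction (-1, 1); meets TN at V = (1/2, 1/4)
V = T + t·(N−T) with t = 3/2

t = 3/2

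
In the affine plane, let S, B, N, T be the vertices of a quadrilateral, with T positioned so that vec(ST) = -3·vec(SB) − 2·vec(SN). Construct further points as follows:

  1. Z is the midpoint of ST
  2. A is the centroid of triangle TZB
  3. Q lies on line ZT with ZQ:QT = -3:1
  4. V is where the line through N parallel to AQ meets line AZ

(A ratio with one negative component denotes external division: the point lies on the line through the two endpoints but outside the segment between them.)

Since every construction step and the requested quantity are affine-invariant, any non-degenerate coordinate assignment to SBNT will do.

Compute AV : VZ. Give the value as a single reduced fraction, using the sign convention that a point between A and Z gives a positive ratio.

Assign S = (0, 0), B = (1, 0), N = (0, 1), T = (-3, -2) — the answer is frame-independent, so this choice is without loss of generality.
1. Z is the midpoint of ST ⇒ Z = (-3/2, -1)
2. A is the centroid of triangle TZB ⇒ A = (-7/6, -1)
3. Q lies on line ZT with ZQ:QT = -3:1 ⇒ Q = (-15/4, -5/2)
4. V is where the line through N parallel to AQ meets line AZ ⇒ V = (-31/9, -1)
V = A + t·(Z−A) with t = 41/6, so AV:VZ = t:(1−t) = 41/6:-35/6

AV:VZ = -41/35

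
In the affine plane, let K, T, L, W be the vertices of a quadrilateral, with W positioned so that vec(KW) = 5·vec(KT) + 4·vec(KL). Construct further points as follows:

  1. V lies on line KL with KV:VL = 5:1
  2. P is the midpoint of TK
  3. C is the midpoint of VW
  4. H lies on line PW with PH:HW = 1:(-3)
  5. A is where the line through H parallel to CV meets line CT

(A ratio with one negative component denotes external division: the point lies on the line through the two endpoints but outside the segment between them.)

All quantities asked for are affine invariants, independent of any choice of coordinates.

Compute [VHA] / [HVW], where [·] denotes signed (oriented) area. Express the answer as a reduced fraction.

Work in coordinates with K = (0, 0), T = (1, 0), L = (0, 1), W = (5, 4).
1. V lies on line KL with KV:VL = 5:1 ⇒ V = (0, 5/6)
2. P is the midpoint of TK ⇒ P = (1/2, 0)
3. C is the midpoint of VW ⇒ C = (5/2, 29/12)
4. H lies on line PW with PH:HW = 1:(-3) ⇒ H = (-7/4, -2)
5. A is where the line through H parallel to CV meets line CT ⇒ A = (259/352, -899/2112)
2·[VHA] = 12075/2816, 2·[HVW] = -69/8
[VHA]:[HVW] = 12075/2816:-69/8 = -175/352

[VHA]:[HVW] = -175/352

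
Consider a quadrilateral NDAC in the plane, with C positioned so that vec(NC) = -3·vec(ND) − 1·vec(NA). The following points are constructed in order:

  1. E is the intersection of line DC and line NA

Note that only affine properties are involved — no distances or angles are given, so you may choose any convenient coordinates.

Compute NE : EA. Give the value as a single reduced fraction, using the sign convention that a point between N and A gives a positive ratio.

NE:EA = -1/5

Assign N = (0, 0), D = (1, 0), A = (0, 1), C = (-3, -1) — the answer is frame-independent, so this choice is without loss of generality.
1. E is the intersection of line DC and line NA ⇒ E = (0, -1/4)
E = N + t·(A−N) with t = -1/4, so NE:EA = t:(1−t) = -1/4:5/4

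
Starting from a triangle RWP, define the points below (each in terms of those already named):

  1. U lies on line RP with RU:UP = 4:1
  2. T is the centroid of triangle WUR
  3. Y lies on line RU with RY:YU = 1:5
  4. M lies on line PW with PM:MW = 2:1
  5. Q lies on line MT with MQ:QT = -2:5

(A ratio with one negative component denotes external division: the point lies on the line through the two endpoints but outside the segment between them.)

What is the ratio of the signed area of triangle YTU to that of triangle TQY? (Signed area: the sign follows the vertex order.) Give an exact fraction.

Choose coordinates R = (0, 0), W = (1, 0), P = (0, 1).
1. U lies on line RP with RU:UP = 4:1 ⇒ U = (0, 4/5)
2. T is the centroid of triangle WUR ⇒ T = (1/3, 4/15)
3. Y lies on line RU with RY:YU = 1:5 ⇒ Y = (0, 2/15)
4. M lies on line PW with PM:MW = 2:1 ⇒ M = (2/3, 1/3)
5. Q lies on line MT with MQ:QT = -2:5 ⇒ Q = (8/9, 17/45)
2·[YTU] = 2/9, 2·[TQY] = -1/27
[YTU]:[TQY] = 2/9:-1/27 = -6

[YTU]:[TQY] = -6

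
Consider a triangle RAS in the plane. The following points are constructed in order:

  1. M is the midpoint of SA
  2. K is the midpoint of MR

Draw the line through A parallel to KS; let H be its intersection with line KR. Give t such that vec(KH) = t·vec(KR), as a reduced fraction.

t = -2

Assign R = (0, 0), A = (1, 0), S = (0, 1) — the answer is frame-independent, so this choice is without loss of generality.
1. M is the midpoint of SA ⇒ M = (1/2, 1/2)
2. K is the midpoint of MR ⇒ K = (1/4, 1/4)
through A parallel to KS: direction (-1/4, 3/4); meets KR at H = (3/4, 3/4)
H = K + t·(R−K) with t = -2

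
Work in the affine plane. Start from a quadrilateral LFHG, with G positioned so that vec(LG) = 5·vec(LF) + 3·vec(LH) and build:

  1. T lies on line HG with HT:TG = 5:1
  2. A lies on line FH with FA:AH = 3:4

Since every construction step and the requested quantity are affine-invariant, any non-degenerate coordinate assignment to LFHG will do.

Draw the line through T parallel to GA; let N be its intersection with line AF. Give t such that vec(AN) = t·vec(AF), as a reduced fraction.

t = -2/9

Assign L = (0, 0), F = (1, 0), H = (0, 1), G = (5, 3) — the answer is frame-independent, so this choice is without loss of generality.
1. T lies on line HG with HT:TG = 5:1 ⇒ T = (25/6, 8/3)
2. A lies on line FH with FA:AH = 3:4 ⇒ A = (4/7, 3/7)
through T parallel to GA: direction (-31/7, -18/7); meets AF at N = (10/21, 11/21)
N = A + t·(F−A) with t = -2/9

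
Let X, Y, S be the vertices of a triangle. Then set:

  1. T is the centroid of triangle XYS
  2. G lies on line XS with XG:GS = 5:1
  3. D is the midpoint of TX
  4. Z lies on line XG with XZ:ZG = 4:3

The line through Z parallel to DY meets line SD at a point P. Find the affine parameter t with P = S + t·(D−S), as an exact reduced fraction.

Choose coordinates X = (0, 0), Y = (1, 0), S = (0, 1).
1. T is the centroid of triangle XYS ⇒ T = (1/3, 1/3)
2. G lies on line XS with XG:GS = 5:1 ⇒ G = (0, 5/6)
3. D is the midpoint of TX ⇒ D = (1/6, 1/6)
4. Z lies on line XG with XZ:ZG = 4:3 ⇒ Z = (0, 10/21)
through Z parallel to DY: direction (5/6, -1/6); meets SD at P = (55/504, 229/504)
P = S + t·(D−S) with t = 55/84

t = 55/84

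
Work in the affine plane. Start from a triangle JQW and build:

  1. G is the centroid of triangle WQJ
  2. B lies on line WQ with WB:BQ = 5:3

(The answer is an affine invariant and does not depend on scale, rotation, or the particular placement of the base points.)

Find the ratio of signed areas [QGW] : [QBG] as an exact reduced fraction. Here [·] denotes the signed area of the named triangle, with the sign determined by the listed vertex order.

Assign J = (0, 0), Q = (1, 0), W = (0, 1) — the answer is frame-independent, so this choice is without loss of generality.
1. G is the centroid of triangle WQJ ⇒ G = (1/3, 1/3)
2. B lies on line WQ with WB:BQ = 5:3 ⇒ B = (5/8, 3/8)
2·[QGW] = -1/3, 2·[QBG] = 1/8
[QGW]:[QBG] = -1/3:1/8 = -8/3

[QGW]:[QBG] = -8/3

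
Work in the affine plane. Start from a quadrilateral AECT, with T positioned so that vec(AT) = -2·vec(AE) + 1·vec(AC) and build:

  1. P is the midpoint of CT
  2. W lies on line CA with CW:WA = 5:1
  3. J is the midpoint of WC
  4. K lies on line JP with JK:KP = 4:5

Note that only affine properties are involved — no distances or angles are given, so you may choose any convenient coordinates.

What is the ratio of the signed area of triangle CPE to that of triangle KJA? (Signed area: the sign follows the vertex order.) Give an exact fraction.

Set A = (0, 0), E = (1, 0), C = (0, 1), T = (-2, 1); any affine frame gives the same invariant.
1. P is the midpoint of CT ⇒ P = (-1, 1)
2. W lies on line CA with CW:WA = 5:1 ⇒ W = (0, 1/6)
3. J is the midpoint of WC ⇒ J = (0, 7/12)
4. K lies on line JP with JK:KP = 4:5 ⇒ K = (-4/9, 83/108)
2·[CPE] = 1, 2·[KJA] = -7/27
[CPE]:[KJA] = 1:-7/27 = -27/7

[CPE]:[KJA] = -27/7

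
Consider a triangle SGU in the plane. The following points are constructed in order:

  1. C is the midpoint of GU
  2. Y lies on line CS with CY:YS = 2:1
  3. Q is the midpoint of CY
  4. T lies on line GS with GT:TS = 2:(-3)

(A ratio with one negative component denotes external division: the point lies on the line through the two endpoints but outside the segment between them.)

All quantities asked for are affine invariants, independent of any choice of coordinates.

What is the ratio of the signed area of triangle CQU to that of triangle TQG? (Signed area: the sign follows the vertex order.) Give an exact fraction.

Work in coordinates with S = (0, 0), G = (1, 0), U = (0, 1).
1. C is the midpoint of GU ⇒ C = (1/2, 1/2)
2. Y lies on line CS with CY:YS = 2:1 ⇒ Y = (1/6, 1/6)
3. Q is the midpoint of CY ⇒ Q = (1/3, 1/3)
4. T lies on line GS with GT:TS = 2:(-3) ⇒ T = (3, 0)
2·[CQU] = -1/6, 2·[TQG] = 2/3
[CQU]:[TQG] = -1/6:2/3 = -1/4

[CQU]:[TQG] = -1/4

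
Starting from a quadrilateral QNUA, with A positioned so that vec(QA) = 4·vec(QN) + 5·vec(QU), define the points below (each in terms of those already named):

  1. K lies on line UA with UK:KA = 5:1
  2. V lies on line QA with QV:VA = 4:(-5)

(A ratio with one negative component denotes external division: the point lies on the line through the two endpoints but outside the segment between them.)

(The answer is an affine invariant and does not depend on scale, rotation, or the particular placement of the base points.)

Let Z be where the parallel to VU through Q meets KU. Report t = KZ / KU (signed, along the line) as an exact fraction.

t = 1/25

Assign Q = (0, 0), N = (1, 0), U = (0, 1), A = (4, 5) — the answer is frame-independent, so this choice is without loss of generality.
1. K lies on line UA with UK:KA = 5:1 ⇒ K = (10/3, 13/3)
2. V lies on line QA with QV:VA = 4:(-5) ⇒ V = (-16, -20)
through Q parallel to VU: direction (16, 21); meets KU at Z = (16/5, 21/5)
Z = K + t·(U−K) with t = 1/25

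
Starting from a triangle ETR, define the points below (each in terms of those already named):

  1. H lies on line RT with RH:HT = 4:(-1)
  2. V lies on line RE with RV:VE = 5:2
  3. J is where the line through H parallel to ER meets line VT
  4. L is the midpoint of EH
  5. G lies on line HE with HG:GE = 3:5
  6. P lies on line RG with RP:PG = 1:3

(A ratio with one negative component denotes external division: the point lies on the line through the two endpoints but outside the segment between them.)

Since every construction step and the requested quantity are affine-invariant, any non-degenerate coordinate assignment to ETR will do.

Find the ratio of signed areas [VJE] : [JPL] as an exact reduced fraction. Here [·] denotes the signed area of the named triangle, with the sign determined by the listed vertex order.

Set E = (0, 0), T = (1, 0), R = (0, 1); any affine frame gives the same invariant.
1. H lies on line RT with RH:HT = 4:(-1) ⇒ H = (4/3, -1/3)
2. V lies on line RE with RV:VE = 5:2 ⇒ V = (0, 2/7)
3. J is where the line through H parallel to ER meets line VT ⇒ J = (4/3, -2/21)
4. L is the midpoint of EH ⇒ L = (2/3, -1/6)
5. G lies on line HE with HG:GE = 3:5 ⇒ G = (5/6, -5/24)
6. P lies on line RG with RP:PG = 1:3 ⇒ P = (5/24, 67/96)
2·[VJE] = -8/21, 2·[JPL] = 307/504
[VJE]:[JPL] = -8/21:307/504 = -192/307

[VJE]:[JPL] = -192/307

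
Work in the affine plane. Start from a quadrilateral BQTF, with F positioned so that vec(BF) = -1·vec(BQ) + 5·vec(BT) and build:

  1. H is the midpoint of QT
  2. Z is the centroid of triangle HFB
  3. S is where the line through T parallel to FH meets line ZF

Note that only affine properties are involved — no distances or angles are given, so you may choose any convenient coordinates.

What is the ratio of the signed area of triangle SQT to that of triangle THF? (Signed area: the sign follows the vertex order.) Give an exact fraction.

[SQT]:[THF] = 1/3

Set B = (0, 0), Q = (1, 0), T = (0, 1), F = (-1, 5); any affine frame gives the same invariant.
1. H is the midpoint of QT ⇒ H = (1/2, 1/2)
2. Z is the centroid of triangle HFB ⇒ Z = (-1/6, 11/6)
3. S is where the line through T parallel to FH meets line ZF ⇒ S = (1/4, 1/4)
2·[SQT] = 1/2, 2·[THF] = 3/2
[SQT]:[THF] = 1/2:3/2 = 1/3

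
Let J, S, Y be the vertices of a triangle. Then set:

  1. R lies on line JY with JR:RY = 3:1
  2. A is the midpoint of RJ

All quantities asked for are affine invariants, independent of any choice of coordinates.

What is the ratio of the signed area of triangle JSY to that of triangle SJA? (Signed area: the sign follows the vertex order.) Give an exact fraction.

[JSY]:[SJA] = -8/3

Set J = (0, 0), S = (1, 0), Y = (0, 1); any affine frame gives the same invariant.
1. R lies on line JY with JR:RY = 3:1 ⇒ R = (0, 3/4)
2. A is the midpoint of RJ ⇒ A = (0, 3/8)
2·[JSY] = 1, 2·[SJA] = -3/8
[JSY]:[SJA] = 1:-3/8 = -8/3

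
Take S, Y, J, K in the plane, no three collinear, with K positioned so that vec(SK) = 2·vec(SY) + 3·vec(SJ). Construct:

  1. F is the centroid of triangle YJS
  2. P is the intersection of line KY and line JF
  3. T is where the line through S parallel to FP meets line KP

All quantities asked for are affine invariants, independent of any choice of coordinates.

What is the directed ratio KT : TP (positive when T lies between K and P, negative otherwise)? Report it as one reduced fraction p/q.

KT:TP = -7

Choose coordinates S = (0, 0), Y = (1, 0), J = (0, 1), K = (2, 3).
1. F is the centroid of triangle YJS ⇒ F = (1/3, 1/3)
2. P is the intersection of line KY and line JF ⇒ P = (4/5, -3/5)
3. T is where the line through S parallel to FP meets line KP ⇒ T = (3/5, -6/5)
T = K + t·(P−K) with t = 7/6, so KT:TP = t:(1−t) = 7/6:-1/6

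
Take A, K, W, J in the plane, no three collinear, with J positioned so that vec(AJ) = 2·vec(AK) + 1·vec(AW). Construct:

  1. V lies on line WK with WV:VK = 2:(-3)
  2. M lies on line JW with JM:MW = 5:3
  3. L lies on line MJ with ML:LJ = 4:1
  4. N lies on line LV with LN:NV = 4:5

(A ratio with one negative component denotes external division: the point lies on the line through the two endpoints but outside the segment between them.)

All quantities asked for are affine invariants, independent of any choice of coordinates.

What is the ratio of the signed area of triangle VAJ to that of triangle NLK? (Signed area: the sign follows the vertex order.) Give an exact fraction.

[VAJ]:[NLK] = -24/7

Work in coordinates with A = (0, 0), K = (1, 0), W = (0, 1), J = (2, 1).
1. V lies on line WK with WV:VK = 2:(-3) ⇒ V = (-2, 3)
2. M lies on line JW with JM:MW = 5:3 ⇒ M = (3/4, 1)
3. L lies on line MJ with ML:LJ = 4:1 ⇒ L = (7/4, 1)
4. N lies on line LV with LN:NV = 4:5 ⇒ N = (1/12, 17/9)
2·[VAJ] = 8, 2·[NLK] = -7/3
[VAJ]:[NLK] = 8:-7/3 = -24/7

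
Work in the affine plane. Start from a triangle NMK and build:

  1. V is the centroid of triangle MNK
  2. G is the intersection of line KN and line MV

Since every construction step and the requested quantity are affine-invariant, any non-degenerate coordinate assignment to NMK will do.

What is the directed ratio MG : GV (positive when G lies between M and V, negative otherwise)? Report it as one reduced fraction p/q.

Choose coordinates N = (0, 0), M = (1, 0), K = (0, 1).
1. V is the centroid of triangle MNK ⇒ V = (1/3, 1/3)
2. G is the intersection of line KN and line MV ⇒ G = (0, 1/2)
G = M + t·(V−M) with t = 3/2, so MG:GV = t:(1−t) = 3/2:-1/2

MG:GV = -3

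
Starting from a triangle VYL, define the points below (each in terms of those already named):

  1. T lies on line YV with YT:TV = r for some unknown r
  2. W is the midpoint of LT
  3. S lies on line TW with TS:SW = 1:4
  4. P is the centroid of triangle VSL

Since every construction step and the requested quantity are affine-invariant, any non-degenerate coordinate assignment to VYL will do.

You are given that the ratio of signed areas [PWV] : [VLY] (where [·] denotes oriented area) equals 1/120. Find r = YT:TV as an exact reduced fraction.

Assign V = (0, 0), Y = (1, 0), L = (0, 1) — the answer is frame-independent, so this choice is without loss of generality.
1. With YT:TV = r, write λ = r/(r+1) so T = Y + λ·(V−Y); T is affine-linear in λ
2. W is the midpoint of LT ⇒ W is an affine combination of earlier points and hence also affine-linear in λ
3. S lies on line TW with TS:SW = 1:4 ⇒ S is an affine combination of earlier points and hence also affine-linear in λ
4. P is the centroid of triangle VSL ⇒ P is an affine combination of earlier points and hence also affine-linear in λ
Every point depending on T is an affine combination of T and λ-independent points, so each such coordinate is linear in λ; the λ² term in each signed area is a multiple of (V−Y)×(V−Y) = 0, so 2·[PWV] and 2·[VLY] are each linear in λ. Evaluating at λ=0 and λ=1:
  2·[PWV] = 1/30·λ − 1/30,   2·[VLY] = -1
So [PWV]:[VLY] = (1/30·λ − 1/30) / (-1). Setting this equal to 1/120:
  1/30·λ − 1/30 = 1/120·(-1)  ⇒  λ = 3/4
Then r = λ/(1−λ) = (3/4)/(1/4) = 3. Check: with r = 3, T = (1/4, 0) and [PWV]:[VLY] = 1/120 as required.

r = 3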